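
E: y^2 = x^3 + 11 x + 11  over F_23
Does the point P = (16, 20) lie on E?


Check whether y^2 = x^3 + 11 x + 11 (mod 23) for (x, y) = (16, 20).
LHS: y^2 = 20^2 mod 23 = 9
RHS: x^3 + 11 x + 11 = 16^3 + 11*16 + 11 mod 23 = 5
LHS != RHS

No, not on the curve


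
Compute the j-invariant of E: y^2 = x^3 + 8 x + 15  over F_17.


Delta = -16(4 a^3 + 27 b^2) mod 17 = 14
-1728 * (4 a)^3 = -1728 * (4*8)^3 mod 17 = 3
j = 3 * 14^(-1) mod 17 = 16

j = 16 (mod 17)


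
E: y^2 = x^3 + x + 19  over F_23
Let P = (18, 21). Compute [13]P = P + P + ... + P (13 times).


k = 13 = 1101_2 (binary, LSB first: 1011)
Double-and-add from P = (18, 21):
  bit 0 = 1: acc = O + (18, 21) = (18, 21)
  bit 1 = 0: acc unchanged = (18, 21)
  bit 2 = 1: acc = (18, 21) + (21, 20) = (2, 12)
  bit 3 = 1: acc = (2, 12) + (17, 2) = (7, 22)

13P = (7, 22)


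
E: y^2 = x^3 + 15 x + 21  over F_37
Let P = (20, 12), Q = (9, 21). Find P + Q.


P != Q, so use the chord formula.
s = (y2 - y1) / (x2 - x1) = (9) / (26) mod 37 = 16
x3 = s^2 - x1 - x2 mod 37 = 16^2 - 20 - 9 = 5
y3 = s (x1 - x3) - y1 mod 37 = 16 * (20 - 5) - 12 = 6

P + Q = (5, 6)


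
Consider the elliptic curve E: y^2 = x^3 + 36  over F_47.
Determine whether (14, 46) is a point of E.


Check whether y^2 = x^3 + 0 x + 36 (mod 47) for (x, y) = (14, 46).
LHS: y^2 = 46^2 mod 47 = 1
RHS: x^3 + 0 x + 36 = 14^3 + 0*14 + 36 mod 47 = 7
LHS != RHS

No, not on the curve


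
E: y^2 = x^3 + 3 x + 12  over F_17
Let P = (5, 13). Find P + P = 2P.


Doubling: s = (3 x1^2 + a) / (2 y1)
s = (3*5^2 + 3) / (2*13) mod 17 = 3
x3 = s^2 - 2 x1 mod 17 = 3^2 - 2*5 = 16
y3 = s (x1 - x3) - y1 mod 17 = 3 * (5 - 16) - 13 = 5

2P = (16, 5)


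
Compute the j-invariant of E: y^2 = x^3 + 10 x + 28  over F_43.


Delta = -16(4 a^3 + 27 b^2) mod 43 = 7
-1728 * (4 a)^3 = -1728 * (4*10)^3 mod 43 = 1
j = 1 * 7^(-1) mod 43 = 37

j = 37 (mod 43)


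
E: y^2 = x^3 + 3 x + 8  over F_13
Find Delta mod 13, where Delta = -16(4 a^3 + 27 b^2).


4 a^3 + 27 b^2 = 4*3^3 + 27*8^2 = 108 + 1728 = 1836
Delta = -16 * (1836) = -29376
Delta mod 13 = 4

Delta = 4 (mod 13)


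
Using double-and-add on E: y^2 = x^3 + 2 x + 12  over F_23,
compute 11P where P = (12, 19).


k = 11 = 1011_2 (binary, LSB first: 1101)
Double-and-add from P = (12, 19):
  bit 0 = 1: acc = O + (12, 19) = (12, 19)
  bit 1 = 1: acc = (12, 19) + (11, 13) = (13, 21)
  bit 2 = 0: acc unchanged = (13, 21)
  bit 3 = 1: acc = (13, 21) + (22, 20) = (13, 2)

11P = (13, 2)


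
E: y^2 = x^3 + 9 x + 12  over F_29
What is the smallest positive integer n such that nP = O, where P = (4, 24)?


Compute successive multiples of P until we hit O:
  1P = (4, 24)
  2P = (1, 14)
  3P = (19, 13)
  4P = (26, 25)
  5P = (15, 19)
  6P = (15, 10)
  7P = (26, 4)
  8P = (19, 16)
  ... (continuing to 11P)
  11P = O

ord(P) = 11


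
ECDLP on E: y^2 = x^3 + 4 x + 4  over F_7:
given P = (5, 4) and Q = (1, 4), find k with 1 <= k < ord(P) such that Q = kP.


Enumerate multiples of P until we hit Q = (1, 4):
  1P = (5, 4)
  2P = (1, 4)
Match found at i = 2.

k = 2


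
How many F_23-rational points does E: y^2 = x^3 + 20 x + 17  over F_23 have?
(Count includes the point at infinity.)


For each x in F_23, count y with y^2 = x^3 + 20 x + 17 mod 23:
  x = 3: RHS = 12, y in [9, 14]  -> 2 point(s)
  x = 4: RHS = 0, y in [0]  -> 1 point(s)
  x = 5: RHS = 12, y in [9, 14]  -> 2 point(s)
  x = 6: RHS = 8, y in [10, 13]  -> 2 point(s)
  x = 9: RHS = 6, y in [11, 12]  -> 2 point(s)
  x = 11: RHS = 4, y in [2, 21]  -> 2 point(s)
  x = 13: RHS = 13, y in [6, 17]  -> 2 point(s)
  x = 15: RHS = 12, y in [9, 14]  -> 2 point(s)
  x = 17: RHS = 3, y in [7, 16]  -> 2 point(s)
Affine points: 17. Add the point at infinity: total = 18.

#E(F_23) = 18


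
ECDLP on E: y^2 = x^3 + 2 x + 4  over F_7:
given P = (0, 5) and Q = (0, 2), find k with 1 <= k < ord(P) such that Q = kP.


Enumerate multiples of P until we hit Q = (0, 2):
  1P = (0, 5)
  2P = (2, 3)
  3P = (6, 1)
  4P = (3, 4)
  5P = (1, 0)
  6P = (3, 3)
  7P = (6, 6)
  8P = (2, 4)
  9P = (0, 2)
Match found at i = 9.

k = 9


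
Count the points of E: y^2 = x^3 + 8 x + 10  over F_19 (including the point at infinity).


For each x in F_19, count y with y^2 = x^3 + 8 x + 10 mod 19:
  x = 1: RHS = 0, y in [0]  -> 1 point(s)
  x = 3: RHS = 4, y in [2, 17]  -> 2 point(s)
  x = 4: RHS = 11, y in [7, 12]  -> 2 point(s)
  x = 5: RHS = 4, y in [2, 17]  -> 2 point(s)
  x = 8: RHS = 16, y in [4, 15]  -> 2 point(s)
  x = 10: RHS = 7, y in [8, 11]  -> 2 point(s)
  x = 11: RHS = 4, y in [2, 17]  -> 2 point(s)
  x = 14: RHS = 16, y in [4, 15]  -> 2 point(s)
  x = 15: RHS = 9, y in [3, 16]  -> 2 point(s)
  x = 16: RHS = 16, y in [4, 15]  -> 2 point(s)
  x = 17: RHS = 5, y in [9, 10]  -> 2 point(s)
  x = 18: RHS = 1, y in [1, 18]  -> 2 point(s)
Affine points: 23. Add the point at infinity: total = 24.

#E(F_19) = 24


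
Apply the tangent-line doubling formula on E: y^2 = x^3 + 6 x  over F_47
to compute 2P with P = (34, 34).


Doubling: s = (3 x1^2 + a) / (2 y1)
s = (3*34^2 + 6) / (2*34) mod 47 = 11
x3 = s^2 - 2 x1 mod 47 = 11^2 - 2*34 = 6
y3 = s (x1 - x3) - y1 mod 47 = 11 * (34 - 6) - 34 = 39

2P = (6, 39)


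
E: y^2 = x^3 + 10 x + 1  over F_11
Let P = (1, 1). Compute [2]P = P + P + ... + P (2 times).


k = 2 = 10_2 (binary, LSB first: 01)
Double-and-add from P = (1, 1):
  bit 0 = 0: acc unchanged = O
  bit 1 = 1: acc = O + (10, 1) = (10, 1)

2P = (10, 1)


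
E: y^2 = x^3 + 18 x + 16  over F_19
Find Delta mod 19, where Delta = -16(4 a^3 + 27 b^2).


4 a^3 + 27 b^2 = 4*18^3 + 27*16^2 = 23328 + 6912 = 30240
Delta = -16 * (30240) = -483840
Delta mod 19 = 14

Delta = 14 (mod 19)


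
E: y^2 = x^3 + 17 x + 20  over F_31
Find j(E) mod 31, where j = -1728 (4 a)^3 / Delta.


Delta = -16(4 a^3 + 27 b^2) mod 31 = 26
-1728 * (4 a)^3 = -1728 * (4*17)^3 mod 31 = 23
j = 23 * 26^(-1) mod 31 = 14

j = 14 (mod 31)


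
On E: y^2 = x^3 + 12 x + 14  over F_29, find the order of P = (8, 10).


Compute successive multiples of P until we hit O:
  1P = (8, 10)
  2P = (8, 19)
  3P = O

ord(P) = 3


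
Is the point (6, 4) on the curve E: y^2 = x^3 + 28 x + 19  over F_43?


Check whether y^2 = x^3 + 28 x + 19 (mod 43) for (x, y) = (6, 4).
LHS: y^2 = 4^2 mod 43 = 16
RHS: x^3 + 28 x + 19 = 6^3 + 28*6 + 19 mod 43 = 16
LHS = RHS

Yes, on the curve


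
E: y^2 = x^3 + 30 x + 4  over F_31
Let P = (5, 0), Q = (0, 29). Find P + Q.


P != Q, so use the chord formula.
s = (y2 - y1) / (x2 - x1) = (29) / (26) mod 31 = 19
x3 = s^2 - x1 - x2 mod 31 = 19^2 - 5 - 0 = 15
y3 = s (x1 - x3) - y1 mod 31 = 19 * (5 - 15) - 0 = 27

P + Q = (15, 27)


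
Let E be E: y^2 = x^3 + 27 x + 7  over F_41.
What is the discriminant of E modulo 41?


4 a^3 + 27 b^2 = 4*27^3 + 27*7^2 = 78732 + 1323 = 80055
Delta = -16 * (80055) = -1280880
Delta mod 41 = 1

Delta = 1 (mod 41)


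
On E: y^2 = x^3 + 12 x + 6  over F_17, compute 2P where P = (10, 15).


Doubling: s = (3 x1^2 + a) / (2 y1)
s = (3*10^2 + 12) / (2*15) mod 17 = 7
x3 = s^2 - 2 x1 mod 17 = 7^2 - 2*10 = 12
y3 = s (x1 - x3) - y1 mod 17 = 7 * (10 - 12) - 15 = 5

2P = (12, 5)


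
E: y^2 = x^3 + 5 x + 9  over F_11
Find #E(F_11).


For each x in F_11, count y with y^2 = x^3 + 5 x + 9 mod 11:
  x = 0: RHS = 9, y in [3, 8]  -> 2 point(s)
  x = 1: RHS = 4, y in [2, 9]  -> 2 point(s)
  x = 2: RHS = 5, y in [4, 7]  -> 2 point(s)
  x = 4: RHS = 5, y in [4, 7]  -> 2 point(s)
  x = 5: RHS = 5, y in [4, 7]  -> 2 point(s)
  x = 8: RHS = 0, y in [0]  -> 1 point(s)
  x = 10: RHS = 3, y in [5, 6]  -> 2 point(s)
Affine points: 13. Add the point at infinity: total = 14.

#E(F_11) = 14


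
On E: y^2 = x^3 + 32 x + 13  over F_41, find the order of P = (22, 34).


Compute successive multiples of P until we hit O:
  1P = (22, 34)
  2P = (40, 29)
  3P = (24, 3)
  4P = (20, 17)
  5P = (20, 24)
  6P = (24, 38)
  7P = (40, 12)
  8P = (22, 7)
  ... (continuing to 9P)
  9P = O

ord(P) = 9


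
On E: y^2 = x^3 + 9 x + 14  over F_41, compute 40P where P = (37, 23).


k = 40 = 101000_2 (binary, LSB first: 000101)
Double-and-add from P = (37, 23):
  bit 0 = 0: acc unchanged = O
  bit 1 = 0: acc unchanged = O
  bit 2 = 0: acc unchanged = O
  bit 3 = 1: acc = O + (16, 20) = (16, 20)
  bit 4 = 0: acc unchanged = (16, 20)
  bit 5 = 1: acc = (16, 20) + (40, 2) = (24, 27)

40P = (24, 27)


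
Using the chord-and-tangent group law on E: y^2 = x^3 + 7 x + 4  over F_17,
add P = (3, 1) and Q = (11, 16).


P != Q, so use the chord formula.
s = (y2 - y1) / (x2 - x1) = (15) / (8) mod 17 = 4
x3 = s^2 - x1 - x2 mod 17 = 4^2 - 3 - 11 = 2
y3 = s (x1 - x3) - y1 mod 17 = 4 * (3 - 2) - 1 = 3

P + Q = (2, 3)


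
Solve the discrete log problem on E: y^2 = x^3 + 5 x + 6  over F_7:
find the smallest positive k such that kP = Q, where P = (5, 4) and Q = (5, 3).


Enumerate multiples of P until we hit Q = (5, 3):
  1P = (5, 4)
  2P = (6, 0)
  3P = (5, 3)
Match found at i = 3.

k = 3


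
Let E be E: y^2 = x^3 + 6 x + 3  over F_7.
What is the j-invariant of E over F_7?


Delta = -16(4 a^3 + 27 b^2) mod 7 = 5
-1728 * (4 a)^3 = -1728 * (4*6)^3 mod 7 = 6
j = 6 * 5^(-1) mod 7 = 4

j = 4 (mod 7)


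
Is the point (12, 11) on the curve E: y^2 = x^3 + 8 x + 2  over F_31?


Check whether y^2 = x^3 + 8 x + 2 (mod 31) for (x, y) = (12, 11).
LHS: y^2 = 11^2 mod 31 = 28
RHS: x^3 + 8 x + 2 = 12^3 + 8*12 + 2 mod 31 = 28
LHS = RHS

Yes, on the curve


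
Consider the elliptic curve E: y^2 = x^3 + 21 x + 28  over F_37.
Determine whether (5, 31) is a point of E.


Check whether y^2 = x^3 + 21 x + 28 (mod 37) for (x, y) = (5, 31).
LHS: y^2 = 31^2 mod 37 = 36
RHS: x^3 + 21 x + 28 = 5^3 + 21*5 + 28 mod 37 = 36
LHS = RHS

Yes, on the curve


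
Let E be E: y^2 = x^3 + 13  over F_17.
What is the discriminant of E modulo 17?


4 a^3 + 27 b^2 = 4*0^3 + 27*13^2 = 0 + 4563 = 4563
Delta = -16 * (4563) = -73008
Delta mod 17 = 7

Delta = 7 (mod 17)


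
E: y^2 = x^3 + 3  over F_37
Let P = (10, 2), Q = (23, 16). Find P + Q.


P != Q, so use the chord formula.
s = (y2 - y1) / (x2 - x1) = (14) / (13) mod 37 = 21
x3 = s^2 - x1 - x2 mod 37 = 21^2 - 10 - 23 = 1
y3 = s (x1 - x3) - y1 mod 37 = 21 * (10 - 1) - 2 = 2

P + Q = (1, 2)


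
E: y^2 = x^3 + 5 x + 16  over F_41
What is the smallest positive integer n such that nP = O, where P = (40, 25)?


Compute successive multiples of P until we hit O:
  1P = (40, 25)
  2P = (20, 11)
  3P = (27, 21)
  4P = (10, 0)
  5P = (27, 20)
  6P = (20, 30)
  7P = (40, 16)
  8P = O

ord(P) = 8


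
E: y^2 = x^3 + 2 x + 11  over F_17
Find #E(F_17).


For each x in F_17, count y with y^2 = x^3 + 2 x + 11 mod 17:
  x = 4: RHS = 15, y in [7, 10]  -> 2 point(s)
  x = 6: RHS = 1, y in [1, 16]  -> 2 point(s)
  x = 11: RHS = 4, y in [2, 15]  -> 2 point(s)
  x = 15: RHS = 16, y in [4, 13]  -> 2 point(s)
  x = 16: RHS = 8, y in [5, 12]  -> 2 point(s)
Affine points: 10. Add the point at infinity: total = 11.

#E(F_17) = 11


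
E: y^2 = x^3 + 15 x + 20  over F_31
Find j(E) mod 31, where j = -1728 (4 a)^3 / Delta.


Delta = -16(4 a^3 + 27 b^2) mod 31 = 2
-1728 * (4 a)^3 = -1728 * (4*15)^3 mod 31 = 29
j = 29 * 2^(-1) mod 31 = 30

j = 30 (mod 31)


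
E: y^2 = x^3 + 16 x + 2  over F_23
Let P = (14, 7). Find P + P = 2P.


Doubling: s = (3 x1^2 + a) / (2 y1)
s = (3*14^2 + 16) / (2*7) mod 23 = 7
x3 = s^2 - 2 x1 mod 23 = 7^2 - 2*14 = 21
y3 = s (x1 - x3) - y1 mod 23 = 7 * (14 - 21) - 7 = 13

2P = (21, 13)


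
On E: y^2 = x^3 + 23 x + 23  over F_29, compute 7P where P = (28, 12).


k = 7 = 111_2 (binary, LSB first: 111)
Double-and-add from P = (28, 12):
  bit 0 = 1: acc = O + (28, 12) = (28, 12)
  bit 1 = 1: acc = (28, 12) + (7, 18) = (0, 9)
  bit 2 = 1: acc = (0, 9) + (10, 21) = (10, 8)

7P = (10, 8)


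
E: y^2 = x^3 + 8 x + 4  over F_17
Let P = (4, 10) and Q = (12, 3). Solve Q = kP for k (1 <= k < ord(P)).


Enumerate multiples of P until we hit Q = (12, 3):
  1P = (4, 10)
  2P = (8, 6)
  3P = (6, 9)
  4P = (3, 15)
  5P = (1, 9)
  6P = (14, 15)
  7P = (12, 3)
Match found at i = 7.

k = 7


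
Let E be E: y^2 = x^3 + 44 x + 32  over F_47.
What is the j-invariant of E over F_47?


Delta = -16(4 a^3 + 27 b^2) mod 47 = 32
-1728 * (4 a)^3 = -1728 * (4*44)^3 mod 47 = 27
j = 27 * 32^(-1) mod 47 = 17

j = 17 (mod 47)


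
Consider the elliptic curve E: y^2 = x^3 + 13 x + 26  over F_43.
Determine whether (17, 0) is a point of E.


Check whether y^2 = x^3 + 13 x + 26 (mod 43) for (x, y) = (17, 0).
LHS: y^2 = 0^2 mod 43 = 0
RHS: x^3 + 13 x + 26 = 17^3 + 13*17 + 26 mod 43 = 0
LHS = RHS

Yes, on the curve


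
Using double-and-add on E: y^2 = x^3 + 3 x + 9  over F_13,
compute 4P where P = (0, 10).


k = 4 = 100_2 (binary, LSB first: 001)
Double-and-add from P = (0, 10):
  bit 0 = 0: acc unchanged = O
  bit 1 = 0: acc unchanged = O
  bit 2 = 1: acc = O + (2, 7) = (2, 7)

4P = (2, 7)


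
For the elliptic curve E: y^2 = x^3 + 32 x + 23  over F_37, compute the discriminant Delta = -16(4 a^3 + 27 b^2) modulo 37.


4 a^3 + 27 b^2 = 4*32^3 + 27*23^2 = 131072 + 14283 = 145355
Delta = -16 * (145355) = -2325680
Delta mod 37 = 29

Delta = 29 (mod 37)


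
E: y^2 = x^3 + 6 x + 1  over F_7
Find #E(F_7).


For each x in F_7, count y with y^2 = x^3 + 6 x + 1 mod 7:
  x = 0: RHS = 1, y in [1, 6]  -> 2 point(s)
  x = 1: RHS = 1, y in [1, 6]  -> 2 point(s)
  x = 2: RHS = 0, y in [0]  -> 1 point(s)
  x = 3: RHS = 4, y in [2, 5]  -> 2 point(s)
  x = 5: RHS = 2, y in [3, 4]  -> 2 point(s)
  x = 6: RHS = 1, y in [1, 6]  -> 2 point(s)
Affine points: 11. Add the point at infinity: total = 12.

#E(F_7) = 12


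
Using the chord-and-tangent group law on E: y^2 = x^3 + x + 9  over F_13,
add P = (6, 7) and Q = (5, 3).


P != Q, so use the chord formula.
s = (y2 - y1) / (x2 - x1) = (9) / (12) mod 13 = 4
x3 = s^2 - x1 - x2 mod 13 = 4^2 - 6 - 5 = 5
y3 = s (x1 - x3) - y1 mod 13 = 4 * (6 - 5) - 7 = 10

P + Q = (5, 10)


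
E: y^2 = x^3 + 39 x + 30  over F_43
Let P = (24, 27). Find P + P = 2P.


Doubling: s = (3 x1^2 + a) / (2 y1)
s = (3*24^2 + 39) / (2*27) mod 43 = 16
x3 = s^2 - 2 x1 mod 43 = 16^2 - 2*24 = 36
y3 = s (x1 - x3) - y1 mod 43 = 16 * (24 - 36) - 27 = 39

2P = (36, 39)


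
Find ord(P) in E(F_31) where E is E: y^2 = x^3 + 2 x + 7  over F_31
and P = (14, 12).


Compute successive multiples of P until we hit O:
  1P = (14, 12)
  2P = (22, 29)
  3P = (0, 10)
  4P = (5, 7)
  5P = (28, 25)
  6P = (9, 17)
  7P = (9, 14)
  8P = (28, 6)
  ... (continuing to 13P)
  13P = O

ord(P) = 13


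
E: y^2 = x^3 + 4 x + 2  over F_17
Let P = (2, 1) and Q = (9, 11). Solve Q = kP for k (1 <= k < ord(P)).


Enumerate multiples of P until we hit Q = (9, 11):
  1P = (2, 1)
  2P = (9, 11)
Match found at i = 2.

k = 2


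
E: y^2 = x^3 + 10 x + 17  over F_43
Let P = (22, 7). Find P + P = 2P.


Doubling: s = (3 x1^2 + a) / (2 y1)
s = (3*22^2 + 10) / (2*7) mod 43 = 0
x3 = s^2 - 2 x1 mod 43 = 0^2 - 2*22 = 42
y3 = s (x1 - x3) - y1 mod 43 = 0 * (22 - 42) - 7 = 36

2P = (42, 36)


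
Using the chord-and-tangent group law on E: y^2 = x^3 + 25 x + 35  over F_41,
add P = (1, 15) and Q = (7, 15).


P != Q, so use the chord formula.
s = (y2 - y1) / (x2 - x1) = (0) / (6) mod 41 = 0
x3 = s^2 - x1 - x2 mod 41 = 0^2 - 1 - 7 = 33
y3 = s (x1 - x3) - y1 mod 41 = 0 * (1 - 33) - 15 = 26

P + Q = (33, 26)


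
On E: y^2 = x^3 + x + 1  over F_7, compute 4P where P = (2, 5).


k = 4 = 100_2 (binary, LSB first: 001)
Double-and-add from P = (2, 5):
  bit 0 = 0: acc unchanged = O
  bit 1 = 0: acc unchanged = O
  bit 2 = 1: acc = O + (2, 2) = (2, 2)

4P = (2, 2)


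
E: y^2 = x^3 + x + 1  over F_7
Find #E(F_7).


For each x in F_7, count y with y^2 = x^3 + 1 x + 1 mod 7:
  x = 0: RHS = 1, y in [1, 6]  -> 2 point(s)
  x = 2: RHS = 4, y in [2, 5]  -> 2 point(s)
Affine points: 4. Add the point at infinity: total = 5.

#E(F_7) = 5


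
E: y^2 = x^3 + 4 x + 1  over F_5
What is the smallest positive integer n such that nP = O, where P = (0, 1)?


Compute successive multiples of P until we hit O:
  1P = (0, 1)
  2P = (4, 1)
  3P = (1, 4)
  4P = (3, 0)
  5P = (1, 1)
  6P = (4, 4)
  7P = (0, 4)
  8P = O

ord(P) = 8


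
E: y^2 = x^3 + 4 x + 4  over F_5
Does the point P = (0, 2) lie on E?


Check whether y^2 = x^3 + 4 x + 4 (mod 5) for (x, y) = (0, 2).
LHS: y^2 = 2^2 mod 5 = 4
RHS: x^3 + 4 x + 4 = 0^3 + 4*0 + 4 mod 5 = 4
LHS = RHS

Yes, on the curve


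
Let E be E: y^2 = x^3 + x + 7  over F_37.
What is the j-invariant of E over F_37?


Delta = -16(4 a^3 + 27 b^2) mod 37 = 6
-1728 * (4 a)^3 = -1728 * (4*1)^3 mod 37 = 1
j = 1 * 6^(-1) mod 37 = 31

j = 31 (mod 37)


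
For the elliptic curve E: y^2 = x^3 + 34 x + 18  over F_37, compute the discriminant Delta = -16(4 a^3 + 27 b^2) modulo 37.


4 a^3 + 27 b^2 = 4*34^3 + 27*18^2 = 157216 + 8748 = 165964
Delta = -16 * (165964) = -2655424
Delta mod 37 = 29

Delta = 29 (mod 37)


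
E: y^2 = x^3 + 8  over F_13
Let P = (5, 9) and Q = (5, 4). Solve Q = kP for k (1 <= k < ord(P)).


Enumerate multiples of P until we hit Q = (5, 4):
  1P = (5, 9)
  2P = (7, 0)
  3P = (5, 4)
Match found at i = 3.

k = 3


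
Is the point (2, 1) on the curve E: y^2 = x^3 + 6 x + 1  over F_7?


Check whether y^2 = x^3 + 6 x + 1 (mod 7) for (x, y) = (2, 1).
LHS: y^2 = 1^2 mod 7 = 1
RHS: x^3 + 6 x + 1 = 2^3 + 6*2 + 1 mod 7 = 0
LHS != RHS

No, not on the curve


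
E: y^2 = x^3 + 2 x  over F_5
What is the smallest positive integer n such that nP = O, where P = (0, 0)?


Compute successive multiples of P until we hit O:
  1P = (0, 0)
  2P = O

ord(P) = 2


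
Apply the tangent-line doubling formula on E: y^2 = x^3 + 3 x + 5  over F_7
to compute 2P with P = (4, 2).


Doubling: s = (3 x1^2 + a) / (2 y1)
s = (3*4^2 + 3) / (2*2) mod 7 = 4
x3 = s^2 - 2 x1 mod 7 = 4^2 - 2*4 = 1
y3 = s (x1 - x3) - y1 mod 7 = 4 * (4 - 1) - 2 = 3

2P = (1, 3)


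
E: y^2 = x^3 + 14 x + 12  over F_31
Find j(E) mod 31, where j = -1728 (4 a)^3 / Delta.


Delta = -16(4 a^3 + 27 b^2) mod 31 = 8
-1728 * (4 a)^3 = -1728 * (4*14)^3 mod 31 = 8
j = 8 * 8^(-1) mod 31 = 1

j = 1 (mod 31)


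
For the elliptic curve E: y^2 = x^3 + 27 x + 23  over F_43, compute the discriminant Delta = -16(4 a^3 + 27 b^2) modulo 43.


4 a^3 + 27 b^2 = 4*27^3 + 27*23^2 = 78732 + 14283 = 93015
Delta = -16 * (93015) = -1488240
Delta mod 43 = 33

Delta = 33 (mod 43)


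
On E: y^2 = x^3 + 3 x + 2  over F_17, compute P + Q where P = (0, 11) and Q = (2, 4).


P != Q, so use the chord formula.
s = (y2 - y1) / (x2 - x1) = (10) / (2) mod 17 = 5
x3 = s^2 - x1 - x2 mod 17 = 5^2 - 0 - 2 = 6
y3 = s (x1 - x3) - y1 mod 17 = 5 * (0 - 6) - 11 = 10

P + Q = (6, 10)


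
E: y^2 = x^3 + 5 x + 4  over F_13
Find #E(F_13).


For each x in F_13, count y with y^2 = x^3 + 5 x + 4 mod 13:
  x = 0: RHS = 4, y in [2, 11]  -> 2 point(s)
  x = 1: RHS = 10, y in [6, 7]  -> 2 point(s)
  x = 2: RHS = 9, y in [3, 10]  -> 2 point(s)
  x = 4: RHS = 10, y in [6, 7]  -> 2 point(s)
  x = 6: RHS = 3, y in [4, 9]  -> 2 point(s)
  x = 8: RHS = 10, y in [6, 7]  -> 2 point(s)
  x = 10: RHS = 1, y in [1, 12]  -> 2 point(s)
  x = 11: RHS = 12, y in [5, 8]  -> 2 point(s)
Affine points: 16. Add the point at infinity: total = 17.

#E(F_13) = 17


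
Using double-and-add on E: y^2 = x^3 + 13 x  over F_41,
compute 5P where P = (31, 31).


k = 5 = 101_2 (binary, LSB first: 101)
Double-and-add from P = (31, 31):
  bit 0 = 1: acc = O + (31, 31) = (31, 31)
  bit 1 = 0: acc unchanged = (31, 31)
  bit 2 = 1: acc = (31, 31) + (10, 33) = (16, 32)

5P = (16, 32)


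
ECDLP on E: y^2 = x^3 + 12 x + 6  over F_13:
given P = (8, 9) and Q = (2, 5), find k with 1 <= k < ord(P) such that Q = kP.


Enumerate multiples of P until we hit Q = (2, 5):
  1P = (8, 9)
  2P = (7, 11)
  3P = (2, 5)
Match found at i = 3.

k = 3


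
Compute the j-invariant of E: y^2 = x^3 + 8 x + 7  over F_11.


Delta = -16(4 a^3 + 27 b^2) mod 11 = 8
-1728 * (4 a)^3 = -1728 * (4*8)^3 mod 11 = 1
j = 1 * 8^(-1) mod 11 = 7

j = 7 (mod 11)


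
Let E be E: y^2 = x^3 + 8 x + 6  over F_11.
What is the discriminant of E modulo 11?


4 a^3 + 27 b^2 = 4*8^3 + 27*6^2 = 2048 + 972 = 3020
Delta = -16 * (3020) = -48320
Delta mod 11 = 3

Delta = 3 (mod 11)


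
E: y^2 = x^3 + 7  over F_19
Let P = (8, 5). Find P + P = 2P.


Doubling: s = (3 x1^2 + a) / (2 y1)
s = (3*8^2 + 0) / (2*5) mod 19 = 4
x3 = s^2 - 2 x1 mod 19 = 4^2 - 2*8 = 0
y3 = s (x1 - x3) - y1 mod 19 = 4 * (8 - 0) - 5 = 8

2P = (0, 8)


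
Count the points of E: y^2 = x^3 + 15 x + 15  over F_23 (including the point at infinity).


For each x in F_23, count y with y^2 = x^3 + 15 x + 15 mod 23:
  x = 1: RHS = 8, y in [10, 13]  -> 2 point(s)
  x = 3: RHS = 18, y in [8, 15]  -> 2 point(s)
  x = 4: RHS = 1, y in [1, 22]  -> 2 point(s)
  x = 5: RHS = 8, y in [10, 13]  -> 2 point(s)
  x = 7: RHS = 3, y in [7, 16]  -> 2 point(s)
  x = 8: RHS = 3, y in [7, 16]  -> 2 point(s)
  x = 11: RHS = 16, y in [4, 19]  -> 2 point(s)
  x = 14: RHS = 2, y in [5, 18]  -> 2 point(s)
  x = 15: RHS = 4, y in [2, 21]  -> 2 point(s)
  x = 16: RHS = 4, y in [2, 21]  -> 2 point(s)
  x = 17: RHS = 8, y in [10, 13]  -> 2 point(s)
  x = 19: RHS = 6, y in [11, 12]  -> 2 point(s)
  x = 20: RHS = 12, y in [9, 14]  -> 2 point(s)
  x = 21: RHS = 0, y in [0]  -> 1 point(s)
Affine points: 27. Add the point at infinity: total = 28.

#E(F_23) = 28


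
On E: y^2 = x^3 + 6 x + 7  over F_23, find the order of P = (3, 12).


Compute successive multiples of P until we hit O:
  1P = (3, 12)
  2P = (2, 21)
  3P = (7, 1)
  4P = (22, 0)
  5P = (7, 22)
  6P = (2, 2)
  7P = (3, 11)
  8P = O

ord(P) = 8


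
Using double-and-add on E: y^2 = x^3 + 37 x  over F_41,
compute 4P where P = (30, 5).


k = 4 = 100_2 (binary, LSB first: 001)
Double-and-add from P = (30, 5):
  bit 0 = 0: acc unchanged = O
  bit 1 = 0: acc unchanged = O
  bit 2 = 1: acc = O + (0, 0) = (0, 0)

4P = (0, 0)


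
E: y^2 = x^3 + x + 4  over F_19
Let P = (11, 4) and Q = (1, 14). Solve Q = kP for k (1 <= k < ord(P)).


Enumerate multiples of P until we hit Q = (1, 14):
  1P = (11, 4)
  2P = (1, 14)
Match found at i = 2.

k = 2


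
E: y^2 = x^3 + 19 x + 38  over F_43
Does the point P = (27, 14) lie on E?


Check whether y^2 = x^3 + 19 x + 38 (mod 43) for (x, y) = (27, 14).
LHS: y^2 = 14^2 mod 43 = 24
RHS: x^3 + 19 x + 38 = 27^3 + 19*27 + 38 mod 43 = 24
LHS = RHS

Yes, on the curve


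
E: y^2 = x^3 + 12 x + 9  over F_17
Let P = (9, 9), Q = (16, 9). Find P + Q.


P != Q, so use the chord formula.
s = (y2 - y1) / (x2 - x1) = (0) / (7) mod 17 = 0
x3 = s^2 - x1 - x2 mod 17 = 0^2 - 9 - 16 = 9
y3 = s (x1 - x3) - y1 mod 17 = 0 * (9 - 9) - 9 = 8

P + Q = (9, 8)


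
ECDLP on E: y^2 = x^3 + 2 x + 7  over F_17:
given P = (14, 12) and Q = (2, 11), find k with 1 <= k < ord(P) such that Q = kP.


Enumerate multiples of P until we hit Q = (2, 11):
  1P = (14, 12)
  2P = (2, 11)
Match found at i = 2.

k = 2


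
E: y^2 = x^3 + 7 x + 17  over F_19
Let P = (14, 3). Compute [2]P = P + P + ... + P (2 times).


k = 2 = 10_2 (binary, LSB first: 01)
Double-and-add from P = (14, 3):
  bit 0 = 0: acc unchanged = O
  bit 1 = 1: acc = O + (11, 0) = (11, 0)

2P = (11, 0)


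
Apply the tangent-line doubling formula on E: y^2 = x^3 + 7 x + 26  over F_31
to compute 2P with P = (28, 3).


Doubling: s = (3 x1^2 + a) / (2 y1)
s = (3*28^2 + 7) / (2*3) mod 31 = 16
x3 = s^2 - 2 x1 mod 31 = 16^2 - 2*28 = 14
y3 = s (x1 - x3) - y1 mod 31 = 16 * (28 - 14) - 3 = 4

2P = (14, 4)


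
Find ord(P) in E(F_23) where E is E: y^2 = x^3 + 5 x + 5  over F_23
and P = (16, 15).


Compute successive multiples of P until we hit O:
  1P = (16, 15)
  2P = (18, 4)
  3P = (2, 0)
  4P = (18, 19)
  5P = (16, 8)
  6P = O

ord(P) = 6


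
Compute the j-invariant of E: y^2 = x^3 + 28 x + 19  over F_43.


Delta = -16(4 a^3 + 27 b^2) mod 43 = 20
-1728 * (4 a)^3 = -1728 * (4*28)^3 mod 43 = 2
j = 2 * 20^(-1) mod 43 = 13

j = 13 (mod 43)


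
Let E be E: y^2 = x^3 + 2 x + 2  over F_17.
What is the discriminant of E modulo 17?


4 a^3 + 27 b^2 = 4*2^3 + 27*2^2 = 32 + 108 = 140
Delta = -16 * (140) = -2240
Delta mod 17 = 4

Delta = 4 (mod 17)


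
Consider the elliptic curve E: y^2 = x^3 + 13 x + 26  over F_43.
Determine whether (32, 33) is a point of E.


Check whether y^2 = x^3 + 13 x + 26 (mod 43) for (x, y) = (32, 33).
LHS: y^2 = 33^2 mod 43 = 14
RHS: x^3 + 13 x + 26 = 32^3 + 13*32 + 26 mod 43 = 14
LHS = RHS

Yes, on the curve


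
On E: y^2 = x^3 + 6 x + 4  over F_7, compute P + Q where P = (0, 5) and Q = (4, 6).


P != Q, so use the chord formula.
s = (y2 - y1) / (x2 - x1) = (1) / (4) mod 7 = 2
x3 = s^2 - x1 - x2 mod 7 = 2^2 - 0 - 4 = 0
y3 = s (x1 - x3) - y1 mod 7 = 2 * (0 - 0) - 5 = 2

P + Q = (0, 2)


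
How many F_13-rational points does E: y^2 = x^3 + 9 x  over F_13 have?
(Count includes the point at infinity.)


For each x in F_13, count y with y^2 = x^3 + 9 x + 0 mod 13:
  x = 0: RHS = 0, y in [0]  -> 1 point(s)
  x = 1: RHS = 10, y in [6, 7]  -> 2 point(s)
  x = 2: RHS = 0, y in [0]  -> 1 point(s)
  x = 4: RHS = 9, y in [3, 10]  -> 2 point(s)
  x = 5: RHS = 1, y in [1, 12]  -> 2 point(s)
  x = 6: RHS = 10, y in [6, 7]  -> 2 point(s)
  x = 7: RHS = 3, y in [4, 9]  -> 2 point(s)
  x = 8: RHS = 12, y in [5, 8]  -> 2 point(s)
  x = 9: RHS = 4, y in [2, 11]  -> 2 point(s)
  x = 11: RHS = 0, y in [0]  -> 1 point(s)
  x = 12: RHS = 3, y in [4, 9]  -> 2 point(s)
Affine points: 19. Add the point at infinity: total = 20.

#E(F_13) = 20


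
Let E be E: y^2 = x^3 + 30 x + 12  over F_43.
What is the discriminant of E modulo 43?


4 a^3 + 27 b^2 = 4*30^3 + 27*12^2 = 108000 + 3888 = 111888
Delta = -16 * (111888) = -1790208
Delta mod 43 = 11

Delta = 11 (mod 43)


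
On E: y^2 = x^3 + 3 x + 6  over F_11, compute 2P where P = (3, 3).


Doubling: s = (3 x1^2 + a) / (2 y1)
s = (3*3^2 + 3) / (2*3) mod 11 = 5
x3 = s^2 - 2 x1 mod 11 = 5^2 - 2*3 = 8
y3 = s (x1 - x3) - y1 mod 11 = 5 * (3 - 8) - 3 = 5

2P = (8, 5)


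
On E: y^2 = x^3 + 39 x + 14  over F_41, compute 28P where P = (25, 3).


k = 28 = 11100_2 (binary, LSB first: 00111)
Double-and-add from P = (25, 3):
  bit 0 = 0: acc unchanged = O
  bit 1 = 0: acc unchanged = O
  bit 2 = 1: acc = O + (12, 23) = (12, 23)
  bit 3 = 1: acc = (12, 23) + (33, 16) = (28, 37)
  bit 4 = 1: acc = (28, 37) + (37, 32) = (33, 25)

28P = (33, 25)


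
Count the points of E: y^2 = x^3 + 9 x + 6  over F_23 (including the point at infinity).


For each x in F_23, count y with y^2 = x^3 + 9 x + 6 mod 23:
  x = 0: RHS = 6, y in [11, 12]  -> 2 point(s)
  x = 1: RHS = 16, y in [4, 19]  -> 2 point(s)
  x = 2: RHS = 9, y in [3, 20]  -> 2 point(s)
  x = 6: RHS = 0, y in [0]  -> 1 point(s)
  x = 12: RHS = 2, y in [5, 18]  -> 2 point(s)
  x = 14: RHS = 1, y in [1, 22]  -> 2 point(s)
  x = 17: RHS = 12, y in [9, 14]  -> 2 point(s)
  x = 21: RHS = 3, y in [7, 16]  -> 2 point(s)
Affine points: 15. Add the point at infinity: total = 16.

#E(F_23) = 16


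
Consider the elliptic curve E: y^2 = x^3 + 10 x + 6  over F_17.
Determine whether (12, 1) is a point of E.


Check whether y^2 = x^3 + 10 x + 6 (mod 17) for (x, y) = (12, 1).
LHS: y^2 = 1^2 mod 17 = 1
RHS: x^3 + 10 x + 6 = 12^3 + 10*12 + 6 mod 17 = 1
LHS = RHS

Yes, on the curve


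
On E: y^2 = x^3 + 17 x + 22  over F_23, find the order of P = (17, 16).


Compute successive multiples of P until we hit O:
  1P = (17, 16)
  2P = (5, 5)
  3P = (2, 15)
  4P = (13, 18)
  5P = (22, 21)
  6P = (8, 16)
  7P = (21, 7)
  8P = (3, 10)
  ... (continuing to 27P)
  27P = O

ord(P) = 27


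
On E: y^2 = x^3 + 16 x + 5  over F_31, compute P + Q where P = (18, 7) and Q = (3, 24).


P != Q, so use the chord formula.
s = (y2 - y1) / (x2 - x1) = (17) / (16) mod 31 = 3
x3 = s^2 - x1 - x2 mod 31 = 3^2 - 18 - 3 = 19
y3 = s (x1 - x3) - y1 mod 31 = 3 * (18 - 19) - 7 = 21

P + Q = (19, 21)


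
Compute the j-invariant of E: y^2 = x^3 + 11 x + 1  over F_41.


Delta = -16(4 a^3 + 27 b^2) mod 41 = 33
-1728 * (4 a)^3 = -1728 * (4*11)^3 mod 41 = 2
j = 2 * 33^(-1) mod 41 = 10

j = 10 (mod 41)


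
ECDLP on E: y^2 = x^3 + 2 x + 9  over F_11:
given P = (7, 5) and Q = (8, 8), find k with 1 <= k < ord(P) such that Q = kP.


Enumerate multiples of P until we hit Q = (8, 8):
  1P = (7, 5)
  2P = (0, 8)
  3P = (8, 8)
Match found at i = 3.

k = 3


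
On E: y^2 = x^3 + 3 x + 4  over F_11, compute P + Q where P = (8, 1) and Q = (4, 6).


P != Q, so use the chord formula.
s = (y2 - y1) / (x2 - x1) = (5) / (7) mod 11 = 7
x3 = s^2 - x1 - x2 mod 11 = 7^2 - 8 - 4 = 4
y3 = s (x1 - x3) - y1 mod 11 = 7 * (8 - 4) - 1 = 5

P + Q = (4, 5)


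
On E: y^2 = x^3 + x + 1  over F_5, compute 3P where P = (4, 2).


k = 3 = 11_2 (binary, LSB first: 11)
Double-and-add from P = (4, 2):
  bit 0 = 1: acc = O + (4, 2) = (4, 2)
  bit 1 = 1: acc = (4, 2) + (3, 4) = (2, 4)

3P = (2, 4)


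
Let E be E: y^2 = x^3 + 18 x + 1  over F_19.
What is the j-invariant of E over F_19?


Delta = -16(4 a^3 + 27 b^2) mod 19 = 12
-1728 * (4 a)^3 = -1728 * (4*18)^3 mod 19 = 12
j = 12 * 12^(-1) mod 19 = 1

j = 1 (mod 19)


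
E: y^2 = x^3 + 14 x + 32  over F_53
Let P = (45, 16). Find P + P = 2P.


Doubling: s = (3 x1^2 + a) / (2 y1)
s = (3*45^2 + 14) / (2*16) mod 53 = 23
x3 = s^2 - 2 x1 mod 53 = 23^2 - 2*45 = 15
y3 = s (x1 - x3) - y1 mod 53 = 23 * (45 - 15) - 16 = 38

2P = (15, 38)


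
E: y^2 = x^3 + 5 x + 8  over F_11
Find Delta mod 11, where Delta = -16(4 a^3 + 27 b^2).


4 a^3 + 27 b^2 = 4*5^3 + 27*8^2 = 500 + 1728 = 2228
Delta = -16 * (2228) = -35648
Delta mod 11 = 3

Delta = 3 (mod 11)


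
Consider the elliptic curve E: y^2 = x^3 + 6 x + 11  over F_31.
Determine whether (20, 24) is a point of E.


Check whether y^2 = x^3 + 6 x + 11 (mod 31) for (x, y) = (20, 24).
LHS: y^2 = 24^2 mod 31 = 18
RHS: x^3 + 6 x + 11 = 20^3 + 6*20 + 11 mod 31 = 9
LHS != RHS

No, not on the curve


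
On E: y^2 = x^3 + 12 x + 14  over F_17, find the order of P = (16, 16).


Compute successive multiples of P until we hit O:
  1P = (16, 16)
  2P = (3, 14)
  3P = (11, 7)
  4P = (15, 13)
  5P = (12, 13)
  6P = (14, 11)
  7P = (6, 9)
  8P = (13, 15)
  ... (continuing to 21P)
  21P = O

ord(P) = 21


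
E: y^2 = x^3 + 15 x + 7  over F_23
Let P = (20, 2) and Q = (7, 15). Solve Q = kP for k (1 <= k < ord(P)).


Enumerate multiples of P until we hit Q = (7, 15):
  1P = (20, 2)
  2P = (7, 8)
  3P = (12, 12)
  4P = (17, 0)
  5P = (12, 11)
  6P = (7, 15)
Match found at i = 6.

k = 6


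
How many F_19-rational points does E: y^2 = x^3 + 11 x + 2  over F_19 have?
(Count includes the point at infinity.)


For each x in F_19, count y with y^2 = x^3 + 11 x + 2 mod 19:
  x = 3: RHS = 5, y in [9, 10]  -> 2 point(s)
  x = 5: RHS = 11, y in [7, 12]  -> 2 point(s)
  x = 7: RHS = 4, y in [2, 17]  -> 2 point(s)
  x = 12: RHS = 0, y in [0]  -> 1 point(s)
  x = 13: RHS = 5, y in [9, 10]  -> 2 point(s)
  x = 18: RHS = 9, y in [3, 16]  -> 2 point(s)
Affine points: 11. Add the point at infinity: total = 12.

#E(F_19) = 12


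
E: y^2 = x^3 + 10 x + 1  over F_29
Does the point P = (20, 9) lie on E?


Check whether y^2 = x^3 + 10 x + 1 (mod 29) for (x, y) = (20, 9).
LHS: y^2 = 9^2 mod 29 = 23
RHS: x^3 + 10 x + 1 = 20^3 + 10*20 + 1 mod 29 = 23
LHS = RHS

Yes, on the curve


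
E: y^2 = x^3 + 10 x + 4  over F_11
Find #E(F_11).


For each x in F_11, count y with y^2 = x^3 + 10 x + 4 mod 11:
  x = 0: RHS = 4, y in [2, 9]  -> 2 point(s)
  x = 1: RHS = 4, y in [2, 9]  -> 2 point(s)
  x = 4: RHS = 9, y in [3, 8]  -> 2 point(s)
  x = 5: RHS = 3, y in [5, 6]  -> 2 point(s)
  x = 6: RHS = 5, y in [4, 7]  -> 2 point(s)
  x = 9: RHS = 9, y in [3, 8]  -> 2 point(s)
  x = 10: RHS = 4, y in [2, 9]  -> 2 point(s)
Affine points: 14. Add the point at infinity: total = 15.

#E(F_11) = 15


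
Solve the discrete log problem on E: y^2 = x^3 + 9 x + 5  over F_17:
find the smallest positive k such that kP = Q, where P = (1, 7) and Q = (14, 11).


Enumerate multiples of P until we hit Q = (14, 11):
  1P = (1, 7)
  2P = (14, 11)
Match found at i = 2.

k = 2


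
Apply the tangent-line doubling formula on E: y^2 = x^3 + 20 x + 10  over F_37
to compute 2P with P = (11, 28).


Doubling: s = (3 x1^2 + a) / (2 y1)
s = (3*11^2 + 20) / (2*28) mod 37 = 26
x3 = s^2 - 2 x1 mod 37 = 26^2 - 2*11 = 25
y3 = s (x1 - x3) - y1 mod 37 = 26 * (11 - 25) - 28 = 15

2P = (25, 15)


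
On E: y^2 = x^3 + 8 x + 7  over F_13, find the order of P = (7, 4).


Compute successive multiples of P until we hit O:
  1P = (7, 4)
  2P = (11, 3)
  3P = (4, 5)
  4P = (5, 4)
  5P = (1, 9)
  6P = (1, 4)
  7P = (5, 9)
  8P = (4, 8)
  ... (continuing to 11P)
  11P = O

ord(P) = 11


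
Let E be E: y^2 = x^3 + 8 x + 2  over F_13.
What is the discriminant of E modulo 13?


4 a^3 + 27 b^2 = 4*8^3 + 27*2^2 = 2048 + 108 = 2156
Delta = -16 * (2156) = -34496
Delta mod 13 = 6

Delta = 6 (mod 13)


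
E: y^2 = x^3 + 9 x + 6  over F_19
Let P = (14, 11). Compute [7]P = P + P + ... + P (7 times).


k = 7 = 111_2 (binary, LSB first: 111)
Double-and-add from P = (14, 11):
  bit 0 = 1: acc = O + (14, 11) = (14, 11)
  bit 1 = 1: acc = (14, 11) + (15, 18) = (1, 4)
  bit 2 = 1: acc = (1, 4) + (8, 1) = (16, 16)

7P = (16, 16)


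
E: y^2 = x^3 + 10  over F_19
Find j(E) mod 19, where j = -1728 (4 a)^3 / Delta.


Delta = -16(4 a^3 + 27 b^2) mod 19 = 6
-1728 * (4 a)^3 = -1728 * (4*0)^3 mod 19 = 0
j = 0 * 6^(-1) mod 19 = 0

j = 0 (mod 19)


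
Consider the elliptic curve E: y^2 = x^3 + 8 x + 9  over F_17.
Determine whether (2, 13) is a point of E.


Check whether y^2 = x^3 + 8 x + 9 (mod 17) for (x, y) = (2, 13).
LHS: y^2 = 13^2 mod 17 = 16
RHS: x^3 + 8 x + 9 = 2^3 + 8*2 + 9 mod 17 = 16
LHS = RHS

Yes, on the curve


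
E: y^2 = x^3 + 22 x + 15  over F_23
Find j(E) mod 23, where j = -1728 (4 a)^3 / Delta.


Delta = -16(4 a^3 + 27 b^2) mod 23 = 16
-1728 * (4 a)^3 = -1728 * (4*22)^3 mod 23 = 8
j = 8 * 16^(-1) mod 23 = 12

j = 12 (mod 23)


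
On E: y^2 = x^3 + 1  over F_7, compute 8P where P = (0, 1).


k = 8 = 1000_2 (binary, LSB first: 0001)
Double-and-add from P = (0, 1):
  bit 0 = 0: acc unchanged = O
  bit 1 = 0: acc unchanged = O
  bit 2 = 0: acc unchanged = O
  bit 3 = 1: acc = O + (0, 6) = (0, 6)

8P = (0, 6)


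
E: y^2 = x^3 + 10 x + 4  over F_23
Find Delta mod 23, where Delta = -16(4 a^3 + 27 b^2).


4 a^3 + 27 b^2 = 4*10^3 + 27*4^2 = 4000 + 432 = 4432
Delta = -16 * (4432) = -70912
Delta mod 23 = 20

Delta = 20 (mod 23)


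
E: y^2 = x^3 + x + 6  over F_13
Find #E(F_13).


For each x in F_13, count y with y^2 = x^3 + 1 x + 6 mod 13:
  x = 2: RHS = 3, y in [4, 9]  -> 2 point(s)
  x = 3: RHS = 10, y in [6, 7]  -> 2 point(s)
  x = 4: RHS = 9, y in [3, 10]  -> 2 point(s)
  x = 9: RHS = 3, y in [4, 9]  -> 2 point(s)
  x = 11: RHS = 9, y in [3, 10]  -> 2 point(s)
  x = 12: RHS = 4, y in [2, 11]  -> 2 point(s)
Affine points: 12. Add the point at infinity: total = 13.

#E(F_13) = 13


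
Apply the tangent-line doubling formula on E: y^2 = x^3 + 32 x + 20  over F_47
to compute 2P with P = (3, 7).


Doubling: s = (3 x1^2 + a) / (2 y1)
s = (3*3^2 + 32) / (2*7) mod 47 = 21
x3 = s^2 - 2 x1 mod 47 = 21^2 - 2*3 = 12
y3 = s (x1 - x3) - y1 mod 47 = 21 * (3 - 12) - 7 = 39

2P = (12, 39)


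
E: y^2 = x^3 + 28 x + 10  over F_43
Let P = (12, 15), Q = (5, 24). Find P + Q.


P != Q, so use the chord formula.
s = (y2 - y1) / (x2 - x1) = (9) / (36) mod 43 = 11
x3 = s^2 - x1 - x2 mod 43 = 11^2 - 12 - 5 = 18
y3 = s (x1 - x3) - y1 mod 43 = 11 * (12 - 18) - 15 = 5

P + Q = (18, 5)


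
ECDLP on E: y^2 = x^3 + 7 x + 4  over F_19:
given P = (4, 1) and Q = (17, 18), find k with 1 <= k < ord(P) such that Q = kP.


Enumerate multiples of P until we hit Q = (17, 18):
  1P = (4, 1)
  2P = (12, 7)
  3P = (0, 2)
  4P = (2, 8)
  5P = (11, 14)
  6P = (9, 6)
  7P = (7, 15)
  8P = (15, 11)
  9P = (17, 1)
  10P = (17, 18)
Match found at i = 10.

k = 10


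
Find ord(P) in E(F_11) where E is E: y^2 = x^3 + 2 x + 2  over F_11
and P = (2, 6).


Compute successive multiples of P until we hit O:
  1P = (2, 6)
  2P = (5, 7)
  3P = (9, 10)
  4P = (1, 4)
  5P = (1, 7)
  6P = (9, 1)
  7P = (5, 4)
  8P = (2, 5)
  ... (continuing to 9P)
  9P = O

ord(P) = 9


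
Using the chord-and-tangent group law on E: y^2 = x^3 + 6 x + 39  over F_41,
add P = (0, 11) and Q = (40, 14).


P != Q, so use the chord formula.
s = (y2 - y1) / (x2 - x1) = (3) / (40) mod 41 = 38
x3 = s^2 - x1 - x2 mod 41 = 38^2 - 0 - 40 = 10
y3 = s (x1 - x3) - y1 mod 41 = 38 * (0 - 10) - 11 = 19

P + Q = (10, 19)


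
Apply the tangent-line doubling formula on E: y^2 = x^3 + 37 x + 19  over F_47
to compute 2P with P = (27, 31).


Doubling: s = (3 x1^2 + a) / (2 y1)
s = (3*27^2 + 37) / (2*31) mod 47 = 1
x3 = s^2 - 2 x1 mod 47 = 1^2 - 2*27 = 41
y3 = s (x1 - x3) - y1 mod 47 = 1 * (27 - 41) - 31 = 2

2P = (41, 2)


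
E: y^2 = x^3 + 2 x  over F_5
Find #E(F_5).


For each x in F_5, count y with y^2 = x^3 + 2 x + 0 mod 5:
  x = 0: RHS = 0, y in [0]  -> 1 point(s)
Affine points: 1. Add the point at infinity: total = 2.

#E(F_5) = 2


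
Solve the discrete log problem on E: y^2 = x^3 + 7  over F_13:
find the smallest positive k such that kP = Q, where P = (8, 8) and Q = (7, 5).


Enumerate multiples of P until we hit Q = (7, 5):
  1P = (8, 8)
  2P = (11, 8)
  3P = (7, 5)
Match found at i = 3.

k = 3


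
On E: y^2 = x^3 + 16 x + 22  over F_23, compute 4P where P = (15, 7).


k = 4 = 100_2 (binary, LSB first: 001)
Double-and-add from P = (15, 7):
  bit 0 = 0: acc unchanged = O
  bit 1 = 0: acc unchanged = O
  bit 2 = 1: acc = O + (16, 21) = (16, 21)

4P = (16, 21)


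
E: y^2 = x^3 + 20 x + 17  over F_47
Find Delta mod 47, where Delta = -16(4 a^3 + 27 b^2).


4 a^3 + 27 b^2 = 4*20^3 + 27*17^2 = 32000 + 7803 = 39803
Delta = -16 * (39803) = -636848
Delta mod 47 = 2

Delta = 2 (mod 47)


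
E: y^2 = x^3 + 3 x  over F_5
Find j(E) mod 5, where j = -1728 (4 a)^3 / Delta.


Delta = -16(4 a^3 + 27 b^2) mod 5 = 2
-1728 * (4 a)^3 = -1728 * (4*3)^3 mod 5 = 1
j = 1 * 2^(-1) mod 5 = 3

j = 3 (mod 5)


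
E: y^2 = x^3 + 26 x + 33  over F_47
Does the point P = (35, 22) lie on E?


Check whether y^2 = x^3 + 26 x + 33 (mod 47) for (x, y) = (35, 22).
LHS: y^2 = 22^2 mod 47 = 14
RHS: x^3 + 26 x + 33 = 35^3 + 26*35 + 33 mod 47 = 14
LHS = RHS

Yes, on the curve


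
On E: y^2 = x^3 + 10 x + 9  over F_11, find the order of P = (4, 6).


Compute successive multiples of P until we hit O:
  1P = (4, 6)
  2P = (1, 3)
  3P = (7, 2)
  4P = (3, 0)
  5P = (7, 9)
  6P = (1, 8)
  7P = (4, 5)
  8P = O

ord(P) = 8


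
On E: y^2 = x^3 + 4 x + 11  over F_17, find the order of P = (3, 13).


Compute successive multiples of P until we hit O:
  1P = (3, 13)
  2P = (13, 13)
  3P = (1, 4)
  4P = (12, 6)
  5P = (11, 14)
  6P = (7, 12)
  7P = (6, 9)
  8P = (6, 8)
  ... (continuing to 15P)
  15P = O

ord(P) = 15


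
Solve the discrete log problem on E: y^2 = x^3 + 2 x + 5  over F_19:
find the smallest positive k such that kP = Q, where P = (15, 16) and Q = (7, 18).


Enumerate multiples of P until we hit Q = (7, 18):
  1P = (15, 16)
  2P = (12, 16)
  3P = (11, 3)
  4P = (0, 9)
  5P = (13, 9)
  6P = (8, 18)
  7P = (5, 11)
  8P = (4, 18)
  9P = (6, 10)
  10P = (9, 7)
  11P = (2, 13)
  12P = (7, 18)
Match found at i = 12.

k = 12


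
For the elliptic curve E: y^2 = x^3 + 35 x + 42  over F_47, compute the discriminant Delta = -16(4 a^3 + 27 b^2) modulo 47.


4 a^3 + 27 b^2 = 4*35^3 + 27*42^2 = 171500 + 47628 = 219128
Delta = -16 * (219128) = -3506048
Delta mod 47 = 11

Delta = 11 (mod 47)


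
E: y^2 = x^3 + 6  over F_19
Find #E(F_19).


For each x in F_19, count y with y^2 = x^3 + 0 x + 6 mod 19:
  x = 0: RHS = 6, y in [5, 14]  -> 2 point(s)
  x = 1: RHS = 7, y in [8, 11]  -> 2 point(s)
  x = 5: RHS = 17, y in [6, 13]  -> 2 point(s)
  x = 7: RHS = 7, y in [8, 11]  -> 2 point(s)
  x = 8: RHS = 5, y in [9, 10]  -> 2 point(s)
  x = 11: RHS = 7, y in [8, 11]  -> 2 point(s)
  x = 12: RHS = 5, y in [9, 10]  -> 2 point(s)
  x = 16: RHS = 17, y in [6, 13]  -> 2 point(s)
  x = 17: RHS = 17, y in [6, 13]  -> 2 point(s)
  x = 18: RHS = 5, y in [9, 10]  -> 2 point(s)
Affine points: 20. Add the point at infinity: total = 21.

#E(F_19) = 21
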